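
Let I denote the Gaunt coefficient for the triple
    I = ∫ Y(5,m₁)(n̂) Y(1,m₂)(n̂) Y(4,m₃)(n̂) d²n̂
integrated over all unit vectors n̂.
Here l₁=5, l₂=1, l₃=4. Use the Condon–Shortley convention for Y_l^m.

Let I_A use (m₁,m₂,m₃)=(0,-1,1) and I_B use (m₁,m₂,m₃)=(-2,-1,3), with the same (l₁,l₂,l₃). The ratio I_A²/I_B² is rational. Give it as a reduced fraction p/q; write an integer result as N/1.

l's match ⇒ only the (l;m) 3-j factors differ between A and B.
A: triangle coeff Δ(5,1,4) = 1/495; Σ_t [0,0]: t=0:+1/1440 = 1/1440; (3j)²=2/99 [(5 1 4; 0 -1 1)], sign=-1
B: triangle coeff Δ(5,1,4) = 1/495; Σ_t [0,0]: t=0:+1/10080 = 1/10080; (3j)²=1/165 [(5 1 4; -2 -1 3)], sign=-1
I_A²/I_B² = (2/99)/(1/165) = 10/3

10/3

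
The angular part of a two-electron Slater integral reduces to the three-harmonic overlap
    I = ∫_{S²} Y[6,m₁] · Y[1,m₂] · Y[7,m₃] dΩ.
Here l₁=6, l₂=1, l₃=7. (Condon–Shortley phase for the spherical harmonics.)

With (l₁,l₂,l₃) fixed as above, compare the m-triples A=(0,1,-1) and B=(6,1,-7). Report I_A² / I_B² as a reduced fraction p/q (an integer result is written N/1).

Same 6,1,7: normalisation and zero-m 3j drop out of the ratio.
A: Δ: 0! 12! 2! / 15! → 1/1365; sum: t=0:+1/1036800 = 1/1036800; 3j²(6 1 7; 0 1 -1) = Δ·Π!·Σ² = 4/195  (sign +1)
B: Δ: 0! 12! 2! / 15! → 1/1365; sum: t=0:+1/958003200 = 1/958003200; 3j²(6 1 7; 6 1 -7) = Δ·Π!·Σ² = 1/15  (sign +1)
I_A²/I_B² = (4/195)/(1/15) = 4/13

4/13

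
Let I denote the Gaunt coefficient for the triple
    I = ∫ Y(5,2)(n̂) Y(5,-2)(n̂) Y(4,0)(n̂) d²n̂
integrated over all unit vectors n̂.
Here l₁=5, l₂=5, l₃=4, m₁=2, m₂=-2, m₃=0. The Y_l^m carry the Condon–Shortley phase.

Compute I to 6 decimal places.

Checks pass: Σm=0; 14 even; l₃=4∈[0,10].
(2·5+1)(2·5+1)(2·4+1) = 1089
Δ: 6! 4! 4! / 15! → 1/3153150
sum: t=1:−1/69120 t=2:+1/1728 t=3:−1/576 t=4:+1/1728 t=5:−1/69120 = -7/11520
3j²(5 5 4; 0 0 0) = Δ·Π!·Σ² = 2/143  (sign -1)
sum: t=0:+1/25920 t=1:−1/1920 t=2:+1/1728 t=3:−1/20736 = 1/20736
3j²(5 5 4; 2 -2 0) = Δ·Π!·Σ² = 1/2574  (sign +1)
combine: 4πI² = 1089·2/143·1/2574 = 1/169
take √, sign -1: I = -0.02169960

-0.021700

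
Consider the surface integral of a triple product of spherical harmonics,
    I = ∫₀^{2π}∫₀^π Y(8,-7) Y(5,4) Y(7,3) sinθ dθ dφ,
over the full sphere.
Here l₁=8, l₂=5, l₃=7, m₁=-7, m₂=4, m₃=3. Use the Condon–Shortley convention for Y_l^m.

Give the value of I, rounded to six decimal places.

0.161070

m-sum 0 ✓  L=20 even ✓  3≤7≤13 ✓
Π(2lᵢ+1) = 17×11×15 = 2805
triangle coeff Δ(8,5,7) = 1/814773960
Σ_t [1,5]: t=1:−1/87091200 t=2:+1/4976640 t=3:−1/2073600 t=4:+1/4976640 t=5:−1/87091200 = -1/9676800
(3j)²=360/46189 [(8 5 7; 0 0 0)], sign=+1
Σ_t [5,6]: t=5:−1/10450944000 t=6:+1/1567641600 = 17/31352832000
(3j)²=17/1140 [(8 5 7; -7 4 3)], sign=+1
⇒ 4πI² = 1530/4693
I = (+1)√(1530/4693/(4π)) = 0.16107031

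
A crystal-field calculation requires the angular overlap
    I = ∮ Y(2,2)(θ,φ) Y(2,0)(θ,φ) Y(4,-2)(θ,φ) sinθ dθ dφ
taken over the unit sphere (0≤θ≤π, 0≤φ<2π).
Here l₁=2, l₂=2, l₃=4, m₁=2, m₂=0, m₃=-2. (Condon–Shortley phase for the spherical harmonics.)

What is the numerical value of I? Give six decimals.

0.156078

m-sum 0 ✓  L=8 even ✓  0≤4≤4 ✓
Π(2lᵢ+1) = 5×5×9 = 225
triangle coeff Δ(2,2,4) = 1/630
Σ_t [0,0]: t=0:+1/16 = 1/16
(3j)²=2/35 [(2 2 4; 0 0 0)], sign=+1
Σ_t [0,0]: t=0:+1/96 = 1/96
(3j)²=1/42 [(2 2 4; 2 0 -2)], sign=+1
⇒ 4πI² = 15/49
I = (+1)√(15/49/(4π)) = 0.15607835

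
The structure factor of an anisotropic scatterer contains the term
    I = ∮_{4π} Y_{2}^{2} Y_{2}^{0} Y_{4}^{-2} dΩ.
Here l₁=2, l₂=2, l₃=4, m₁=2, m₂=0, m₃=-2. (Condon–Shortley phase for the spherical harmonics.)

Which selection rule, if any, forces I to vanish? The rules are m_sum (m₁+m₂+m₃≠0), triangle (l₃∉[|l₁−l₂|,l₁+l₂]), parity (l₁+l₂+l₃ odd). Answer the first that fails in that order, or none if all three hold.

none

azimuthal sum: 2 + 0 − 2 = 0  ✓
0 ≤ 4 ≤ 4 (triangle on l)  ✓
L = 2 + 2 + 4 = 8 (even)  ✓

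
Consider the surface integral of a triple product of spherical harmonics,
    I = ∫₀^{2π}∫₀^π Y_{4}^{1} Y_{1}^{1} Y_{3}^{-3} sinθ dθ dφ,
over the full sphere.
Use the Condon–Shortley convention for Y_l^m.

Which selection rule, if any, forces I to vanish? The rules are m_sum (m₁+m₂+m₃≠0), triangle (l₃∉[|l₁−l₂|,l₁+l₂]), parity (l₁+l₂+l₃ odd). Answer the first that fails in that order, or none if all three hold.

m_sum

azimuthal sum: 1 + 1 − 3 = -1  ✗
3 ≤ 3 ≤ 5 (triangle on l)
L = 4 + 1 + 3 = 8 (even)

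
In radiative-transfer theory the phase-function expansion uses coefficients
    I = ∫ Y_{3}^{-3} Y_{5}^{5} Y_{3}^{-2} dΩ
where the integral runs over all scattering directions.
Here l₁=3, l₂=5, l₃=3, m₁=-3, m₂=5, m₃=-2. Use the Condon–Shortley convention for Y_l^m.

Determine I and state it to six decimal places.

0.000000

Σlᵢ=11 odd — θ-integrand is odd under cosθ→−cosθ; I=0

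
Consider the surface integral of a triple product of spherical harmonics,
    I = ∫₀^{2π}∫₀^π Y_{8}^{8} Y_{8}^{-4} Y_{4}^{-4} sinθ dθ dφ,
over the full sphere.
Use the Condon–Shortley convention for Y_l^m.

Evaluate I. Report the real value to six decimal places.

Checks pass: Σm=0; 20 even; l₃=4∈[0,16].
(2·8+1)(2·8+1)(2·4+1) = 2601
Δ: 12! 4! 4! / 21! → 1/185175900
sum: t=4:+1/557383680 t=5:−1/21772800 t=6:+1/8294400 t=7:−1/21772800 t=8:+1/557383680 = 1/30965760
3j²(8 8 4; 0 0 0) = Δ·Π!·Σ² = 36/4199  (sign +1)
sum: t=0:+1/275904921600 = 1/275904921600
3j²(8 8 4; 8 -4 -4) = Δ·Π!·Σ² = 2/2907  (sign +1)
combine: 4πI² = 2601·36/4199·2/2907 = 72/4693
take √, sign +1: I = 0.03494106

0.034941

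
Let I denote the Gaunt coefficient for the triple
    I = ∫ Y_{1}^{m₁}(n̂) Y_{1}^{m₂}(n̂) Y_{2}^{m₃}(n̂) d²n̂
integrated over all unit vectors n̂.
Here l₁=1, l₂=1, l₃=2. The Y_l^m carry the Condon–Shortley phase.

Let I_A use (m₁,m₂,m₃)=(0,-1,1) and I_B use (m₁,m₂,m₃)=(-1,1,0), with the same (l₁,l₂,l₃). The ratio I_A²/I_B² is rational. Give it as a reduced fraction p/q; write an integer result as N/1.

3/1

Same 1,1,2: normalisation and zero-m 3j drop out of the ratio.
A: Δ: 0! 2! 2! / 5! → 1/30; sum: t=0:+1/2 = 1/2; 3j²(1 1 2; 0 -1 1) = Δ·Π!·Σ² = 1/10  (sign -1)
B: Δ: 0! 2! 2! / 5! → 1/30; sum: t=0:+1/4 = 1/4; 3j²(1 1 2; -1 1 0) = Δ·Π!·Σ² = 1/30  (sign +1)
I_A²/I_B² = (1/10)/(1/30) = 3/1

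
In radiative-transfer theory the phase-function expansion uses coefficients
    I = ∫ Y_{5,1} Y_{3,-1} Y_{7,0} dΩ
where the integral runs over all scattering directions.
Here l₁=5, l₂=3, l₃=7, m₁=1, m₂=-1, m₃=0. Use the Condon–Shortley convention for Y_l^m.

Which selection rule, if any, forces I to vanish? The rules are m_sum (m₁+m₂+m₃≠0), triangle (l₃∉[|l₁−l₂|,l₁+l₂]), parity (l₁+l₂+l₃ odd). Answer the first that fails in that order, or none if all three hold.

parity

azimuthal sum: 1 − 1 + 0 = 0  ✓
2 ≤ 7 ≤ 8 (triangle on l)  ✓
L = 5 + 3 + 7 = 15 (odd)  ✗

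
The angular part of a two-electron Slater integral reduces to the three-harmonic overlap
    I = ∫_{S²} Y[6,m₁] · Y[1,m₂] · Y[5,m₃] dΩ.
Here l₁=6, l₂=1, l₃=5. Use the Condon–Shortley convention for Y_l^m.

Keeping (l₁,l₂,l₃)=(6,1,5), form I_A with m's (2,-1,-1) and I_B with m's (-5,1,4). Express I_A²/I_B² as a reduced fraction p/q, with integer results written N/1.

Shared (l₁,l₂,l₃)=(6,1,5): N and (l;000)² cancel in I_A²/I_B².
A: Δ = 2!·10!·0!/13! = 1/858; Racah Σ t=0..0: t=0:+1/34560 = 1/34560; ⇒ 3j(6 1 5; 2 -1 -1)² = 14/429, sgn +1
B: Δ = 2!·10!·0!/13! = 1/858; Racah Σ t=2..2: t=2:+1/725760 = 1/725760; ⇒ 3j(6 1 5; -5 1 4)² = 5/78, sgn -1
I_A²/I_B² = (14/429)/(5/78) = 28/55

28/55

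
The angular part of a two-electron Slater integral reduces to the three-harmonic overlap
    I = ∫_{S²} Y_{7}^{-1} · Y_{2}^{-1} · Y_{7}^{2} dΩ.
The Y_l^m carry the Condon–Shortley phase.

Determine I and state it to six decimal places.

Rules hold: Σm=0, L=16 even, 5≤7≤9.
N = 15·5·15 = 1125
Δ = 2!·12!·2!/17! = 1/185640
Racah Σ t=0..2: t=0:+1/2419200 t=1:−1/518400 t=2:+1/2419200 = -1/907200
⇒ 3j(7 2 7; 0 0 0)² = 56/3315, sgn +1
Racah Σ t=0..1: t=0:+1/1935360 t=1:−1/1209600 = -1/3225600
⇒ 3j(7 2 7; -1 -1 2)² = 243/61880, sgn +1
4πI² = N·(3j₀)²·(3jₘ)² = 3645/48841
I = +1·√(0.0746299/4π) = 0.07706400

0.077064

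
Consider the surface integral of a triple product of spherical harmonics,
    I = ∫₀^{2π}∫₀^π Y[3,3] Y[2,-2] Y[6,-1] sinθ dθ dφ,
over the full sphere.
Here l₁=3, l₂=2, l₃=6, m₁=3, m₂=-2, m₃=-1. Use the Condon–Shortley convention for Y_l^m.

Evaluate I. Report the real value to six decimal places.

0.000000

triangle: need 1≤l₃≤5, have 6; I=0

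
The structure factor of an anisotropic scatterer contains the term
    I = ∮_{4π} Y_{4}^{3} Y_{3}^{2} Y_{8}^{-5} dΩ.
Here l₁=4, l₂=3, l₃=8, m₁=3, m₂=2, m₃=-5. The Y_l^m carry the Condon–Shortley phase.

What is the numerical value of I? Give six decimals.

0.000000

l₃=8 ∉ [1,7] — triangle fails ⇒ I = 0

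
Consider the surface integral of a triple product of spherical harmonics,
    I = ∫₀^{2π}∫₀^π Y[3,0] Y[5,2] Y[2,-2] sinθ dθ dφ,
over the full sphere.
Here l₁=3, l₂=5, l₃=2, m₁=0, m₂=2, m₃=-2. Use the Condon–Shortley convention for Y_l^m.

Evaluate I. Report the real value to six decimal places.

m-sum 0 ✓  L=10 even ✓  2≤2≤8 ✓
Π(2lᵢ+1) = 7×11×5 = 385
triangle coeff Δ(3,5,2) = 1/2310
Σ_t [3,3]: t=3:−1/144 = -1/144
(3j)²=10/231 [(3 5 2; 0 0 0)], sign=-1
Σ_t [3,3]: t=3:−1/864 = -1/864
(3j)²=1/66 [(3 5 2; 0 2 -2)], sign=-1
⇒ 4πI² = 25/99
I = (+1)√(25/99/(4π)) = 0.14175797

0.141758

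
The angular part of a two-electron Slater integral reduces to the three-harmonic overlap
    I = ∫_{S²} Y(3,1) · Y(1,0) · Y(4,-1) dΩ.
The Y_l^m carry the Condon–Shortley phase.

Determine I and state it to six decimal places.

-0.238414

Rules hold: Σm=0, L=8 even, 2≤4≤4.
N = 7·3·9 = 189
Δ = 0!·6!·2!/9! = 1/252
Racah Σ t=0..0: t=0:+1/36 = 1/36
⇒ 3j(3 1 4; 0 0 0)² = 4/63, sgn +1
Racah Σ t=0..0: t=0:+1/48 = 1/48
⇒ 3j(3 1 4; 1 0 -1)² = 5/84, sgn -1
4πI² = N·(3j₀)²·(3jₘ)² = 5/7
I = -1·√(0.714286/4π) = -0.23841361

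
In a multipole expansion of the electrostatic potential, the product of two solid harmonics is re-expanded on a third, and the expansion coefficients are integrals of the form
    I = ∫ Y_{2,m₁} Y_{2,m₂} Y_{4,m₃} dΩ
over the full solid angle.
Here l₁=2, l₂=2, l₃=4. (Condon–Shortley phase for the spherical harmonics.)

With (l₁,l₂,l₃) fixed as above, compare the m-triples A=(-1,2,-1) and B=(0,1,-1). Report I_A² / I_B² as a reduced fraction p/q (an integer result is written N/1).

1/6

Shared (l₁,l₂,l₃)=(2,2,4): N and (l;000)² cancel in I_A²/I_B².
A: Δ = 0!·4!·4!/9! = 1/630; Racah Σ t=0..0: t=0:+1/144 = 1/144; ⇒ 3j(2 2 4; -1 2 -1)² = 1/126, sgn -1
B: Δ = 0!·4!·4!/9! = 1/630; Racah Σ t=0..0: t=0:+1/24 = 1/24; ⇒ 3j(2 2 4; 0 1 -1)² = 1/21, sgn -1
I_A²/I_B² = (1/126)/(1/21) = 1/6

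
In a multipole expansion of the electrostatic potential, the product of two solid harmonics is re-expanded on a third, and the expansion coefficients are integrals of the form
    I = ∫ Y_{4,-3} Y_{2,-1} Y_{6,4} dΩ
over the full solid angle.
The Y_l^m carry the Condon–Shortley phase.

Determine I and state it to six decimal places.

Checks pass: Σm=0; 12 even; l₃=6∈[2,6].
(2·4+1)(2·2+1)(2·6+1) = 585
Δ: 0! 8! 4! / 13! → 1/6435
sum: t=0:+1/2304 = 1/2304
3j²(4 2 6; 0 0 0) = Δ·Π!·Σ² = 5/143  (sign +1)
sum: t=0:+1/30240 = 1/30240
3j²(4 2 6; -3 -1 4) = Δ·Π!·Σ² = 16/429  (sign +1)
combine: 4πI² = 585·5/143·16/429 = 1200/1573
take √, sign +1: I = 0.24638901

0.246389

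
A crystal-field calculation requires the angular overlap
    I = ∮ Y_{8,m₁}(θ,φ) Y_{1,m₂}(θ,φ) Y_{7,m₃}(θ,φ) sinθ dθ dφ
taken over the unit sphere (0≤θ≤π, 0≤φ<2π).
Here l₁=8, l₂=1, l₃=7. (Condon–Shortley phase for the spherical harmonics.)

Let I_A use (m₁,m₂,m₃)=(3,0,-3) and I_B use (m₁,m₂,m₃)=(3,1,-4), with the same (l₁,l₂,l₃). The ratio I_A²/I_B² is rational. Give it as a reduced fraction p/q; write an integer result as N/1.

11/2

Same 8,1,7: normalisation and zero-m 3j drop out of the ratio.
A: Δ: 2! 14! 0! / 17! → 1/2040; sum: t=1:−1/87091200 = -1/87091200; 3j²(8 1 7; 3 0 -3) = Δ·Π!·Σ² = 11/408  (sign -1)
B: Δ: 2! 14! 0! / 17! → 1/2040; sum: t=2:+1/479001600 = 1/479001600; 3j²(8 1 7; 3 1 -4) = Δ·Π!·Σ² = 1/204  (sign -1)
I_A²/I_B² = (11/408)/(1/204) = 11/2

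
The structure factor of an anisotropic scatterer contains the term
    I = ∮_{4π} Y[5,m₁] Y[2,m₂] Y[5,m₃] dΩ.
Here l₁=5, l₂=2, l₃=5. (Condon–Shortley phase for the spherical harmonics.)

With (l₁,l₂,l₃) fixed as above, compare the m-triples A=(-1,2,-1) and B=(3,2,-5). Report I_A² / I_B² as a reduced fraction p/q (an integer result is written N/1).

5/1

Shared (l₁,l₂,l₃)=(5,2,5): N and (l;000)² cancel in I_A²/I_B².
A: Δ = 2!·8!·2!/13! = 1/38610; Racah Σ t=2..2: t=2:+1/2304 = 1/2304; ⇒ 3j(5 2 5; -1 2 -1)² = 5/143, sgn +1
B: Δ = 2!·8!·2!/13! = 1/38610; Racah Σ t=2..2: t=2:+1/161280 = 1/161280; ⇒ 3j(5 2 5; 3 2 -5)² = 1/143, sgn +1
I_A²/I_B² = (5/143)/(1/143) = 5/1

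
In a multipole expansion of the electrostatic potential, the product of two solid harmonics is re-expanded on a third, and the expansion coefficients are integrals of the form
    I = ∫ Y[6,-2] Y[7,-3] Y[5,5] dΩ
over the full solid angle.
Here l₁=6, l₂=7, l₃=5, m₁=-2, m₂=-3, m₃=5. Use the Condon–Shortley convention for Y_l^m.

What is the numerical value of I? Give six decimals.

m-sum 0 ✓  L=18 even ✓  1≤5≤13 ✓
Π(2lᵢ+1) = 13×15×11 = 2145
triangle coeff Δ(6,7,5) = 1/174594420
Σ_t [2,6]: t=2:+1/4147200 t=3:−1/207360 t=4:+1/82944 t=5:−1/207360 t=6:+1/4147200 = 1/345600
(3j)²=420/46189 [(6 7 5; 0 0 0)], sign=-1
Σ_t [4,4]: t=4:+1/9953280 = 1/9953280
(3j)²=2450/138567 [(6 7 5; -2 -3 5)], sign=+1
⇒ 4πI² = 5145000/14919047
I = (-1)√(5145000/14919047/(4π)) = -0.16565983

-0.165660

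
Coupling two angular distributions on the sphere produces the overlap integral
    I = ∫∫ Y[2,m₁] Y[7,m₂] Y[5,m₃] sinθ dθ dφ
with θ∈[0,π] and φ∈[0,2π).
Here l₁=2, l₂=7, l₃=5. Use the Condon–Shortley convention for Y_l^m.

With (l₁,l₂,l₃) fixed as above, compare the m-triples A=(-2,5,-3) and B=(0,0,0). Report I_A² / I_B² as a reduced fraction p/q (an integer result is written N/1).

l's match ⇒ only the (l;m) 3-j factors differ between A and B.
A: triangle coeff Δ(2,7,5) = 1/15015; Σ_t [4,4]: t=4:+1/1935360 = 1/1935360; (3j)²=3/91 [(2 7 5; -2 5 -3)], sign=+1
B: triangle coeff Δ(2,7,5) = 1/15015; Σ_t [2,2]: t=2:+1/57600 = 1/57600; (3j)²=21/715 [(2 7 5; 0 0 0)], sign=-1
I_A²/I_B² = (3/91)/(21/715) = 55/49

55/49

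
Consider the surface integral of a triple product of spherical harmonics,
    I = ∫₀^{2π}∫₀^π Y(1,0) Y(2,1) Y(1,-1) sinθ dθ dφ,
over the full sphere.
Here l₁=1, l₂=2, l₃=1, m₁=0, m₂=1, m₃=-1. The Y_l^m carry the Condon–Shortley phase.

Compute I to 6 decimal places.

Rules hold: Σm=0, L=4 even, 1≤1≤3.
N = 3·5·3 = 45
Δ = 2!·0!·2!/5! = 1/30
Racah Σ t=1..1: t=1:−1/1 = -1/1
⇒ 3j(1 2 1; 0 0 0)² = 2/15, sgn +1
Racah Σ t=1..1: t=1:−1/2 = -1/2
⇒ 3j(1 2 1; 0 1 -1)² = 1/10, sgn -1
4πI² = N·(3j₀)²·(3jₘ)² = 3/5
I = -1·√(0.6/4π) = -0.21850969

-0.218510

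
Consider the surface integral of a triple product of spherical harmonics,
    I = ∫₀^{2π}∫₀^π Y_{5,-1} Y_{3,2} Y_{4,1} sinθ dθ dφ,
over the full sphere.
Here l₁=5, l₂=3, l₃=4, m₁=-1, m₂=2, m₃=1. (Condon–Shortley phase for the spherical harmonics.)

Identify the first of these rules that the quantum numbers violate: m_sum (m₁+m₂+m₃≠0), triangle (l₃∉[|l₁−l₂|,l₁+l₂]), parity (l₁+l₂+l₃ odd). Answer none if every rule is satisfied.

m_sum

m₁+m₂+m₃ = -1 + 2 + 1 = 2  ✗
triangle: |5−3|=2 ≤ l₃=4 ≤ 5+3=8
parity: l₁+l₂+l₃ = 12 is even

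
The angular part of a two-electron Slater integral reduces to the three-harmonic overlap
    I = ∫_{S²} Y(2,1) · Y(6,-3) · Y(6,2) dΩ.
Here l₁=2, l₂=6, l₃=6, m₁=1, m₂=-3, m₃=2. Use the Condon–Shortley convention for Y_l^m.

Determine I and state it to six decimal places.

Rules hold: Σm=0, L=14 even, 4≤6≤8.
N = 5·13·13 = 845
Δ = 2!·2!·10!/15! = 1/90090
Racah Σ t=0..2: t=0:+1/69120 t=1:−1/14400 t=2:+1/69120 = -7/172800
⇒ 3j(2 6 6; 0 0 0)² = 14/715, sgn -1
Racah Σ t=0..1: t=0:+1/60480 t=1:−1/161280 = 1/96768
⇒ 3j(2 6 6; 1 -3 2)² = 15/1001, sgn +1
4πI² = N·(3j₀)²·(3jₘ)² = 30/121
I = -1·√(0.247934/4π) = -0.14046335

-0.140463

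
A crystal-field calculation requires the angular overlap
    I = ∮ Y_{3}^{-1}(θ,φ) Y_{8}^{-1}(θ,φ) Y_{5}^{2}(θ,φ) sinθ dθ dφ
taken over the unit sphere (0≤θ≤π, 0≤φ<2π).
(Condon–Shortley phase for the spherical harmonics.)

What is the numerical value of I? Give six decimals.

-0.149027

Checks pass: Σm=0; 16 even; l₃=5∈[5,11].
(2·3+1)(2·8+1)(2·5+1) = 1309
Δ: 6! 0! 10! / 17! → 1/136136
sum: t=3:−1/518400 = -1/518400
3j²(3 8 5; 0 0 0) = Δ·Π!·Σ² = 56/2431  (sign +1)
sum: t=4:+1/1451520 = 1/1451520
3j²(3 8 5; -1 -1 2) = Δ·Π!·Σ² = 45/4862  (sign -1)
combine: 4πI² = 1309·56/2431·45/4862 = 8820/31603
take √, sign -1: I = -0.14902708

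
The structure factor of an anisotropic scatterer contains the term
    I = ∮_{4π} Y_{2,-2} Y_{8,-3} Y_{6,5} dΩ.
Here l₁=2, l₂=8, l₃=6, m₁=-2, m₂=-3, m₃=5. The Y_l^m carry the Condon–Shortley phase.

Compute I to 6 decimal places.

Checks pass: Σm=0; 16 even; l₃=6∈[6,10].
(2·2+1)(2·8+1)(2·6+1) = 1105
Δ: 4! 0! 12! / 17! → 1/30940
sum: t=2:+1/2073600 = 1/2073600
3j²(2 8 6; 0 0 0) = Δ·Π!·Σ² = 28/1105  (sign +1)
sum: t=4:+1/958003200 = 1/958003200
3j²(2 8 6; -2 -3 5) = Δ·Π!·Σ² = 1/6188  (sign -1)
combine: 4πI² = 1105·28/1105·1/6188 = 1/221
take √, sign -1: I = -0.01897575

-0.018976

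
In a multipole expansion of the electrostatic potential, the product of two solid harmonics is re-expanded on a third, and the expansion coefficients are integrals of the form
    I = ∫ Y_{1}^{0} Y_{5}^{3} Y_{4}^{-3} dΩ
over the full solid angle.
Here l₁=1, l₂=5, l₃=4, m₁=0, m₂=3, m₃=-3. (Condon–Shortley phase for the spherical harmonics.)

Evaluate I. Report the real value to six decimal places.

-0.196426

Rules hold: Σm=0, L=10 even, 4≤4≤6.
N = 3·11·9 = 297
Δ = 2!·0!·8!/11! = 1/495
Racah Σ t=1..1: t=1:−1/576 = -1/576
⇒ 3j(1 5 4; 0 0 0)² = 5/99, sgn -1
Racah Σ t=1..1: t=1:−1/5040 = -1/5040
⇒ 3j(1 5 4; 0 3 -3)² = 16/495, sgn +1
4πI² = N·(3j₀)²·(3jₘ)² = 16/33
I = -1·√(0.484848/4π) = -0.19642560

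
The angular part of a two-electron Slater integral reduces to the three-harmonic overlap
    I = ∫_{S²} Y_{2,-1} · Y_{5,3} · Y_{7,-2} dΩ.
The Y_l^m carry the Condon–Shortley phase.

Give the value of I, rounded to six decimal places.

0.107507

m-sum 0 ✓  L=14 even ✓  3≤7≤7 ✓
Π(2lᵢ+1) = 5×11×15 = 825
triangle coeff Δ(2,5,7) = 1/15015
Σ_t [0,0]: t=0:+1/57600 = 1/57600
(3j)²=21/715 [(2 5 7; 0 0 0)], sign=-1
Σ_t [0,0]: t=0:+1/483840 = 1/483840
(3j)²=6/1001 [(2 5 7; -1 3 -2)], sign=-1
⇒ 4πI² = 270/1859
I = (+1)√(270/1859/(4π)) = 0.10750713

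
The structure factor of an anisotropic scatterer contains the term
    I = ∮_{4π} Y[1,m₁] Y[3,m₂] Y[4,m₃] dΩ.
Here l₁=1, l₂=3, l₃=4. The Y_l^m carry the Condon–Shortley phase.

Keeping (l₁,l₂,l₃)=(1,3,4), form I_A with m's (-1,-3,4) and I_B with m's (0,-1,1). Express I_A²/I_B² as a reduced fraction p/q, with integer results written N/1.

Shared (l₁,l₂,l₃)=(1,3,4): N and (l;000)² cancel in I_A²/I_B².
A: Δ = 0!·2!·6!/9! = 1/252; Racah Σ t=0..0: t=0:+1/1440 = 1/1440; ⇒ 3j(1 3 4; -1 -3 4)² = 1/9, sgn +1
B: Δ = 0!·2!·6!/9! = 1/252; Racah Σ t=0..0: t=0:+1/48 = 1/48; ⇒ 3j(1 3 4; 0 -1 1)² = 5/84, sgn -1
I_A²/I_B² = (1/9)/(5/84) = 28/15

28/15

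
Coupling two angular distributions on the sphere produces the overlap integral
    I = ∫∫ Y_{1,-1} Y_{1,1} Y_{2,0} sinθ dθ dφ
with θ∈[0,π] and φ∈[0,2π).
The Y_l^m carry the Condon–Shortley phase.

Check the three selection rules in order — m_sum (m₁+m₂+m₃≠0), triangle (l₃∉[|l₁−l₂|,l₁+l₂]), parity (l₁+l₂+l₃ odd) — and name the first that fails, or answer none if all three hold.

azimuthal sum: -1 + 1 + 0 = 0  ✓
0 ≤ 2 ≤ 2 (triangle on l)  ✓
L = 1 + 1 + 2 = 4 (even)  ✓

none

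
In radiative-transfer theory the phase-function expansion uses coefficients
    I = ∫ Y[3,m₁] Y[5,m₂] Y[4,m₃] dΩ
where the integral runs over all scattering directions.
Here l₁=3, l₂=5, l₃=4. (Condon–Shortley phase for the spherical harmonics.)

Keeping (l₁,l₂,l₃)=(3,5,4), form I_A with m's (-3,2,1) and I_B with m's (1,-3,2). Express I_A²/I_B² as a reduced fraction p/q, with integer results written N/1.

Shared (l₁,l₂,l₃)=(3,5,4): N and (l;000)² cancel in I_A²/I_B².
A: Δ = 4!·2!·6!/13! = 1/180180; Racah Σ t=4..4: t=4:+1/1728 = 1/1728; ⇒ 3j(3 5 4; -3 2 1)² = 25/858, sgn -1
B: Δ = 4!·2!·6!/13! = 1/180180; Racah Σ t=0..2: t=0:+1/2304 t=1:−1/720 t=2:+1/5760 = -1/1280; ⇒ 3j(3 5 4; 1 -3 2)² = 27/1430, sgn -1
I_A²/I_B² = (25/858)/(27/1430) = 125/81

125/81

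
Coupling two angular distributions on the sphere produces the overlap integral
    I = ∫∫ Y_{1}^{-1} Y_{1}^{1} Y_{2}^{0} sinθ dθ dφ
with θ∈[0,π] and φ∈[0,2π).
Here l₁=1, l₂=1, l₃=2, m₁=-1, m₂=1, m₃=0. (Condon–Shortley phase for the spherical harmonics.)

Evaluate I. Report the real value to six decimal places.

0.126157

Rules hold: Σm=0, L=4 even, 0≤2≤2.
N = 3·3·5 = 45
Δ = 0!·2!·2!/5! = 1/30
Racah Σ t=0..0: t=0:+1/1 = 1/1
⇒ 3j(1 1 2; 0 0 0)² = 2/15, sgn +1
Racah Σ t=0..0: t=0:+1/4 = 1/4
⇒ 3j(1 1 2; -1 1 0)² = 1/30, sgn +1
4πI² = N·(3j₀)²·(3jₘ)² = 1/5
I = +1·√(0.2/4π) = 0.12615663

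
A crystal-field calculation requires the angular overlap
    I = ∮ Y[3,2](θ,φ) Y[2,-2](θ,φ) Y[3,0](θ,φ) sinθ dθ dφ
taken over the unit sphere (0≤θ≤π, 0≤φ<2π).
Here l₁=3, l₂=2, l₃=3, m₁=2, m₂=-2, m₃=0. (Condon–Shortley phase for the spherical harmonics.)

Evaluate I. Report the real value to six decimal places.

Rules hold: Σm=0, L=8 even, 1≤3≤5.
N = 7·5·7 = 245
Δ = 2!·4!·2!/9! = 1/3780
Racah Σ t=0..2: t=0:+1/24 t=1:−1/4 t=2:+1/24 = -1/6
⇒ 3j(3 2 3; 0 0 0)² = 4/105, sgn +1
Racah Σ t=0..0: t=0:+1/24 = 1/24
⇒ 3j(3 2 3; 2 -2 0)² = 1/21, sgn -1
4πI² = N·(3j₀)²·(3jₘ)² = 4/9
I = -1·√(0.444444/4π) = -0.18806319

-0.188063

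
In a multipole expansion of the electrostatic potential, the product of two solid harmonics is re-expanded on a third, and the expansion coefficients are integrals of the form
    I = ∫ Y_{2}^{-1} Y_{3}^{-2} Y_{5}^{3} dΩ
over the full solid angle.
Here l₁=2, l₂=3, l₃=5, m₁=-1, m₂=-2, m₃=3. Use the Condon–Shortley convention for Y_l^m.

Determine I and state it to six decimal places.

Rules hold: Σm=0, L=10 even, 1≤5≤5.
N = 5·7·11 = 385
Δ = 0!·4!·6!/11! = 1/2310
Racah Σ t=0..0: t=0:+1/144 = 1/144
⇒ 3j(2 3 5; 0 0 0)² = 10/231, sgn -1
Racah Σ t=0..0: t=0:+1/720 = 1/720
⇒ 3j(2 3 5; -1 -2 3)² = 8/165, sgn +1
4πI² = N·(3j₀)²·(3jₘ)² = 80/99
I = -1·√(0.808081/4π) = -0.25358436

-0.253584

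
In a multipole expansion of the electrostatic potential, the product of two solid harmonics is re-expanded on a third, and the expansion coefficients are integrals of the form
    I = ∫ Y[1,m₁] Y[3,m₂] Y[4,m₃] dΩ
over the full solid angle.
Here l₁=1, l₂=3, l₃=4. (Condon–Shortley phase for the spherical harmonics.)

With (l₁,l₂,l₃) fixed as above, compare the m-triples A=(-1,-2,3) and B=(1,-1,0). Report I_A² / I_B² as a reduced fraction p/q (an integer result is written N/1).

Shared (l₁,l₂,l₃)=(1,3,4): N and (l;000)² cancel in I_A²/I_B².
A: Δ = 0!·2!·6!/9! = 1/252; Racah Σ t=0..0: t=0:+1/240 = 1/240; ⇒ 3j(1 3 4; -1 -2 3)² = 1/12, sgn -1
B: Δ = 0!·2!·6!/9! = 1/252; Racah Σ t=0..0: t=0:+1/96 = 1/96; ⇒ 3j(1 3 4; 1 -1 0)² = 1/42, sgn +1
I_A²/I_B² = (1/12)/(1/42) = 7/2

7/2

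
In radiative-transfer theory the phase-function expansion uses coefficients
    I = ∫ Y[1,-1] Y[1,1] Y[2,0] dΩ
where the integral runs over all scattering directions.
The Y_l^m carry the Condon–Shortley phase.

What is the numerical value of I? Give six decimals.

0.126157

m-sum 0 ✓  L=4 even ✓  0≤2≤2 ✓
Π(2lᵢ+1) = 3×3×5 = 45
triangle coeff Δ(1,1,2) = 1/30
Σ_t [0,0]: t=0:+1/1 = 1/1
(3j)²=2/15 [(1 1 2; 0 0 0)], sign=+1
Σ_t [0,0]: t=0:+1/4 = 1/4
(3j)²=1/30 [(1 1 2; -1 1 0)], sign=+1
⇒ 4πI² = 1/5
I = (+1)√(1/5/(4π)) = 0.12615663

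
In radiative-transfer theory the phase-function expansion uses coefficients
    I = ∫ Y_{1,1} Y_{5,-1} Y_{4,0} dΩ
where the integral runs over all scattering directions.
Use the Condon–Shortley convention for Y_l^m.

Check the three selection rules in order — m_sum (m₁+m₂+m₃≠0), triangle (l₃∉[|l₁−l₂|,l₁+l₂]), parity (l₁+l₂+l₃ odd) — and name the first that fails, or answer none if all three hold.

m₁+m₂+m₃ = 1 − 1 + 0 = 0  ✓
triangle: |1−5|=4 ≤ l₃=4 ≤ 1+5=6  ✓
parity: l₁+l₂+l₃ = 10 is even  ✓

none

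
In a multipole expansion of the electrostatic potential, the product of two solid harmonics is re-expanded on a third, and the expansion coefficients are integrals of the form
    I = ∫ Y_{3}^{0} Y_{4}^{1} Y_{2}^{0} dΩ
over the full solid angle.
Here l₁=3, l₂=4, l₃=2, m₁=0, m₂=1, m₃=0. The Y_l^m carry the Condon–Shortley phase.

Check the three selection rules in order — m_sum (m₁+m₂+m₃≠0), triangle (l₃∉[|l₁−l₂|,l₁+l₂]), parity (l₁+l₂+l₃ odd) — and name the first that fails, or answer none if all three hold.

Σmᵢ = 1  ✗
l₃∈[|l₁−l₂|,l₁+l₂]=[1,7], have l₃=2
Σlᵢ = 9 ⇒ odd

m_sum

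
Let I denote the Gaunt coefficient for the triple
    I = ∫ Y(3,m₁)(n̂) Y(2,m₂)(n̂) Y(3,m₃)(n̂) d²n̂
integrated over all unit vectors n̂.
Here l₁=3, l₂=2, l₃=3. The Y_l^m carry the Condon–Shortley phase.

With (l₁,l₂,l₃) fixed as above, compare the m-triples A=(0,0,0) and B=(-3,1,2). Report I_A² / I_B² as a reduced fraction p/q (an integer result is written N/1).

l's match ⇒ only the (l;m) 3-j factors differ between A and B.
A: triangle coeff Δ(3,2,3) = 1/3780; Σ_t [0,2]: t=0:+1/24 t=1:−1/4 t=2:+1/24 = -1/6; (3j)²=4/105 [(3 2 3; 0 0 0)], sign=+1
B: triangle coeff Δ(3,2,3) = 1/3780; Σ_t [2,2]: t=2:+1/48 = 1/48; (3j)²=5/84 [(3 2 3; -3 1 2)], sign=-1
I_A²/I_B² = (4/105)/(5/84) = 16/25

16/25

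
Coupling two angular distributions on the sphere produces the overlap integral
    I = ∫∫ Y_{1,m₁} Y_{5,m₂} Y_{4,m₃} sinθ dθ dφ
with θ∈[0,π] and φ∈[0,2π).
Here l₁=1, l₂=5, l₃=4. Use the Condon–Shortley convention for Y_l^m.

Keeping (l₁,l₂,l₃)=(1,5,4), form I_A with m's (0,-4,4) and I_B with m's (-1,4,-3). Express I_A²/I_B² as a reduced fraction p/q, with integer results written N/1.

Shared (l₁,l₂,l₃)=(1,5,4): N and (l;000)² cancel in I_A²/I_B².
A: Δ = 2!·0!·8!/11! = 1/495; Racah Σ t=1..1: t=1:−1/40320 = -1/40320; ⇒ 3j(1 5 4; 0 -4 4)² = 1/55, sgn -1
B: Δ = 2!·0!·8!/11! = 1/495; Racah Σ t=2..2: t=2:+1/10080 = 1/10080; ⇒ 3j(1 5 4; -1 4 -3)² = 4/55, sgn -1
I_A²/I_B² = (1/55)/(4/55) = 1/4

1/4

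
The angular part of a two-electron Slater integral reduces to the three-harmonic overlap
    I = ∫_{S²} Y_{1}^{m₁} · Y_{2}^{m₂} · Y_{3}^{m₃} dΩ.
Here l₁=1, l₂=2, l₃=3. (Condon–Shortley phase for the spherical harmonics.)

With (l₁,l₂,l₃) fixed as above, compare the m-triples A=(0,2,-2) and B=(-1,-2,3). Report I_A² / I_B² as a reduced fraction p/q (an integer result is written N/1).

Same 1,2,3: normalisation and zero-m 3j drop out of the ratio.
A: Δ: 0! 2! 4! / 7! → 1/105; sum: t=0:+1/24 = 1/24; 3j²(1 2 3; 0 2 -2) = Δ·Π!·Σ² = 1/21  (sign -1)
B: Δ: 0! 2! 4! / 7! → 1/105; sum: t=0:+1/48 = 1/48; 3j²(1 2 3; -1 -2 3) = Δ·Π!·Σ² = 1/7  (sign +1)
I_A²/I_B² = (1/21)/(1/7) = 1/3

1/3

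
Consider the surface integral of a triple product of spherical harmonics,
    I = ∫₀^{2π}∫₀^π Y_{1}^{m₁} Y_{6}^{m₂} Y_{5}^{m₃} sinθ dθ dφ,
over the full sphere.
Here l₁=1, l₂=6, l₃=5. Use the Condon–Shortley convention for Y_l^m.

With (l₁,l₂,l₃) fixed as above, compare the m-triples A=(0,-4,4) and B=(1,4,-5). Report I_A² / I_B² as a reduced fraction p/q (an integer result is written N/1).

20/1

l's match ⇒ only the (l;m) 3-j factors differ between A and B.
A: triangle coeff Δ(1,6,5) = 1/858; Σ_t [1,1]: t=1:−1/362880 = -1/362880; (3j)²=10/429 [(1 6 5; 0 -4 4)], sign=+1
B: triangle coeff Δ(1,6,5) = 1/858; Σ_t [0,0]: t=0:+1/7257600 = 1/7257600; (3j)²=1/858 [(1 6 5; 1 4 -5)], sign=+1
I_A²/I_B² = (10/429)/(1/858) = 20/1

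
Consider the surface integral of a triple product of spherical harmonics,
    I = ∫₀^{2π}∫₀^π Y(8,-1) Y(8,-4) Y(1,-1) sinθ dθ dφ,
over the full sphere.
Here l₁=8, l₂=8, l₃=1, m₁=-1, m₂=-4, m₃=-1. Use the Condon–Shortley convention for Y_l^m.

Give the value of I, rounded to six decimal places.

m-sum = -1 − 4 − 1 = -6 ≠ 0 ⇒ I = 0

0.000000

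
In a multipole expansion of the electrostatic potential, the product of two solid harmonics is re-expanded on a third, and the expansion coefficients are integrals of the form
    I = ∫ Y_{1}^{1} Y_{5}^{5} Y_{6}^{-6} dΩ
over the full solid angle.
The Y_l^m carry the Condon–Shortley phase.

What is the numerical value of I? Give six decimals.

0.331940

m-sum 0 ✓  L=12 even ✓  4≤6≤6 ✓
Π(2lᵢ+1) = 3×11×13 = 429
triangle coeff Δ(1,5,6) = 1/858
Σ_t [0,0]: t=0:+1/14400 = 1/14400
(3j)²=6/143 [(1 5 6; 0 0 0)], sign=+1
Σ_t [0,0]: t=0:+1/7257600 = 1/7257600
(3j)²=1/13 [(1 5 6; 1 5 -6)], sign=+1
⇒ 4πI² = 18/13
I = (+1)√(18/13/(4π)) = 0.33194004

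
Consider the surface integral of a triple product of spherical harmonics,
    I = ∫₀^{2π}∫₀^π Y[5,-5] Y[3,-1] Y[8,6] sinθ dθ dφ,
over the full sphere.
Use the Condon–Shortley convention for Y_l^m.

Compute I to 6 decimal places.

0.132830

m-sum 0 ✓  L=16 even ✓  2≤8≤8 ✓
Π(2lᵢ+1) = 11×7×17 = 1309
triangle coeff Δ(5,3,8) = 1/136136
Σ_t [0,0]: t=0:+1/518400 = 1/518400
(3j)²=56/2431 [(5 3 8; 0 0 0)], sign=+1
Σ_t [0,0]: t=0:+1/174182400 = 1/174182400
(3j)²=1/136 [(5 3 8; -5 -1 6)], sign=+1
⇒ 4πI² = 49/221
I = (+1)√(49/221/(4π)) = 0.13283024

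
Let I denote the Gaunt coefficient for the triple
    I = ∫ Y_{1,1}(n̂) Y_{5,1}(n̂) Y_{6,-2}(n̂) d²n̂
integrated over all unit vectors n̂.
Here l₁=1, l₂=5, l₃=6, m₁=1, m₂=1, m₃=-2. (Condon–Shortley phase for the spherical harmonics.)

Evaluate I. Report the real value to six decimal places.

m-sum 0 ✓  L=12 even ✓  4≤6≤6 ✓
Π(2lᵢ+1) = 3×11×13 = 429
triangle coeff Δ(1,5,6) = 1/858
Σ_t [0,0]: t=0:+1/14400 = 1/14400
(3j)²=6/143 [(1 5 6; 0 0 0)], sign=+1
Σ_t [0,0]: t=0:+1/34560 = 1/34560
(3j)²=14/429 [(1 5 6; 1 1 -2)], sign=+1
⇒ 4πI² = 84/143
I = (+1)√(84/143/(4π)) = 0.21620548

0.216205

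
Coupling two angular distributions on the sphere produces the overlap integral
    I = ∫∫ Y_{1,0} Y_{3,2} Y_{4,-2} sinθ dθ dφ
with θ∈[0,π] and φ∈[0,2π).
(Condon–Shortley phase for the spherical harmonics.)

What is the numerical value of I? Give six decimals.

m-sum 0 ✓  L=8 even ✓  2≤4≤4 ✓
Π(2lᵢ+1) = 3×7×9 = 189
triangle coeff Δ(1,3,4) = 1/252
Σ_t [0,0]: t=0:+1/36 = 1/36
(3j)²=4/63 [(1 3 4; 0 0 0)], sign=+1
Σ_t [0,0]: t=0:+1/120 = 1/120
(3j)²=1/21 [(1 3 4; 0 2 -2)], sign=+1
⇒ 4πI² = 4/7
I = (+1)√(4/7/(4π)) = 0.21324362

0.213244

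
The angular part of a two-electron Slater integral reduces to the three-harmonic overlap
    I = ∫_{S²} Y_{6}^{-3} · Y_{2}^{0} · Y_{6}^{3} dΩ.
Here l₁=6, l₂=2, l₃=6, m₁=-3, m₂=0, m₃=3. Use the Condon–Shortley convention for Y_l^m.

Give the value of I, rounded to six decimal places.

m-sum 0 ✓  L=14 even ✓  4≤6≤8 ✓
Π(2lᵢ+1) = 13×5×13 = 845
triangle coeff Δ(6,2,6) = 1/90090
Σ_t [0,2]: t=0:+1/69120 t=1:−1/14400 t=2:+1/69120 = -7/172800
(3j)²=14/715 [(6 2 6; 0 0 0)], sign=-1
Σ_t [0,2]: t=0:+1/1451520 t=1:−1/80640 t=2:+1/120960 = -1/290304
(3j)²=5/2002 [(6 2 6; -3 0 3)], sign=+1
⇒ 4πI² = 5/121
I = (-1)√(5/121/(4π)) = -0.05734392

-0.057344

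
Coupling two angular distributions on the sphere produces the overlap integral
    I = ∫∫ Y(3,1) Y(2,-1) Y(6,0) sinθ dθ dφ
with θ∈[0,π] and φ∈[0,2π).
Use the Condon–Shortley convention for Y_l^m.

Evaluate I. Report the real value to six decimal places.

l₃=6 ∉ [1,5] — triangle fails ⇒ I = 0

0.000000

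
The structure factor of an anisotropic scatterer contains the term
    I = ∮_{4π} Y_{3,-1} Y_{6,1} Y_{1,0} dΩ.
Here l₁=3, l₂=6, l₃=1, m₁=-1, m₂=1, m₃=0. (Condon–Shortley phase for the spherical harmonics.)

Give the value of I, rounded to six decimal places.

0.000000

|3−6|≤1≤3+6 violated ⇒ I = 0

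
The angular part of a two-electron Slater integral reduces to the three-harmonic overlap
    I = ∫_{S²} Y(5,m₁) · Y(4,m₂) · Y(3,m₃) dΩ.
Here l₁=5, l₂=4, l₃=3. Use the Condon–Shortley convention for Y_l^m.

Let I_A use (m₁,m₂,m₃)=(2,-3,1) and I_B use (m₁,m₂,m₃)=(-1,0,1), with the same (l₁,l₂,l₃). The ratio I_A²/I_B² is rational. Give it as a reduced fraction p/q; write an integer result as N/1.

2401/605

l's match ⇒ only the (l;m) 3-j factors differ between A and B.
A: triangle coeff Δ(5,4,3) = 1/180180; Σ_t [0,1]: t=0:+1/4320 t=1:−1/960 = -7/8640; (3j)²=343/12870 [(5 4 3; 2 -3 1)], sign=-1
B: triangle coeff Δ(5,4,3) = 1/180180; Σ_t [2,4]: t=2:+1/2304 t=3:−1/216 t=4:+1/384 = -11/6912; (3j)²=11/1638 [(5 4 3; -1 0 1)], sign=-1
I_A²/I_B² = (343/12870)/(11/1638) = 2401/605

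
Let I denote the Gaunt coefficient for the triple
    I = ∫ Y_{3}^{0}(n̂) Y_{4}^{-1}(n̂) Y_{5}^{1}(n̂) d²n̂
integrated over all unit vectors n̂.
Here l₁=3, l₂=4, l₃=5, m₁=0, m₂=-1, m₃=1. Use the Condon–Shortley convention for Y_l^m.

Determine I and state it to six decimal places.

-0.115089

Rules hold: Σm=0, L=12 even, 1≤5≤7.
N = 7·9·11 = 693
Δ = 2!·4!·6!/13! = 1/180180
Racah Σ t=0..2: t=0:+1/576 t=1:−1/144 t=2:+1/576 = -1/288
⇒ 3j(3 4 5; 0 0 0)² = 20/1001, sgn +1
Racah Σ t=0..2: t=0:+1/432 t=1:−1/192 t=2:+1/1440 = -19/8640
⇒ 3j(3 4 5; 0 -1 1)² = 361/30030, sgn -1
4πI² = N·(3j₀)²·(3jₘ)² = 2166/13013
I = -1·√(0.166449/4π) = -0.11508947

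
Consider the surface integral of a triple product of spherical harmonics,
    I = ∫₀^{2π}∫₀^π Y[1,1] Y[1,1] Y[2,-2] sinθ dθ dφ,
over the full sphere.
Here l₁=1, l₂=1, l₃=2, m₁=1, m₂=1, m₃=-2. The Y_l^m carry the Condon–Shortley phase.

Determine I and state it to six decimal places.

0.309019

m-sum 0 ✓  L=4 even ✓  0≤2≤2 ✓
Π(2lᵢ+1) = 3×3×5 = 45
triangle coeff Δ(1,1,2) = 1/30
Σ_t [0,0]: t=0:+1/1 = 1/1
(3j)²=2/15 [(1 1 2; 0 0 0)], sign=+1
Σ_t [0,0]: t=0:+1/4 = 1/4
(3j)²=1/5 [(1 1 2; 1 1 -2)], sign=+1
⇒ 4πI² = 6/5
I = (+1)√(6/5/(4π)) = 0.30901936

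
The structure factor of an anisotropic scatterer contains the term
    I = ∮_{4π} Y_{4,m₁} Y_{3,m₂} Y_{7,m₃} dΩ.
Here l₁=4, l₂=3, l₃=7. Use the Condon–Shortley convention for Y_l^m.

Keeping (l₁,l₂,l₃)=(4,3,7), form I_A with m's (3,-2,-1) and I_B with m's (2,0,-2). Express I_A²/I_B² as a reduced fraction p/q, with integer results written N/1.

l's match ⇒ only the (l;m) 3-j factors differ between A and B.
A: triangle coeff Δ(4,3,7) = 1/45045; Σ_t [0,0]: t=0:+1/604800 = 1/604800; (3j)²=16/15015 [(4 3 7; 3 -2 -1)], sign=+1
B: triangle coeff Δ(4,3,7) = 1/45045; Σ_t [0,0]: t=0:+1/51840 = 1/51840; (3j)²=8/429 [(4 3 7; 2 0 -2)], sign=-1
I_A²/I_B² = (16/15015)/(8/429) = 2/35

2/35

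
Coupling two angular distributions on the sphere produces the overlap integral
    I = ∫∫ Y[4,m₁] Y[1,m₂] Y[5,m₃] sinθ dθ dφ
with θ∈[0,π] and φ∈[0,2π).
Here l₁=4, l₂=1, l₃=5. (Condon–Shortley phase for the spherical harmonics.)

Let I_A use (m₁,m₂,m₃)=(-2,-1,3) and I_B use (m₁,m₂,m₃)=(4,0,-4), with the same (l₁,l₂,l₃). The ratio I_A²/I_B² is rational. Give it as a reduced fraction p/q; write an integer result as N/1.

l's match ⇒ only the (l;m) 3-j factors differ between A and B.
A: triangle coeff Δ(4,1,5) = 1/495; Σ_t [0,0]: t=0:+1/2880 = 1/2880; (3j)²=28/495 [(4 1 5; -2 -1 3)], sign=+1
B: triangle coeff Δ(4,1,5) = 1/495; Σ_t [0,0]: t=0:+1/40320 = 1/40320; (3j)²=1/55 [(4 1 5; 4 0 -4)], sign=-1
I_A²/I_B² = (28/495)/(1/55) = 28/9

28/9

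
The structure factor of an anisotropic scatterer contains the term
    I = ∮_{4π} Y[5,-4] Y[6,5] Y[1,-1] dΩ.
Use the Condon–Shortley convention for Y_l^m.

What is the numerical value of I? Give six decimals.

-0.303018

Rules hold: Σm=0, L=12 even, 1≤1≤11.
N = 11·13·3 = 429
Δ = 10!·0!·2!/13! = 1/858
Racah Σ t=5..5: t=5:−1/14400 = -1/14400
⇒ 3j(5 6 1; 0 0 0)² = 6/143, sgn +1
Racah Σ t=9..9: t=9:−1/725760 = -1/725760
⇒ 3j(5 6 1; -4 5 -1)² = 5/78, sgn -1
4πI² = N·(3j₀)²·(3jₘ)² = 15/13
I = -1·√(1.15385/4π) = -0.30301841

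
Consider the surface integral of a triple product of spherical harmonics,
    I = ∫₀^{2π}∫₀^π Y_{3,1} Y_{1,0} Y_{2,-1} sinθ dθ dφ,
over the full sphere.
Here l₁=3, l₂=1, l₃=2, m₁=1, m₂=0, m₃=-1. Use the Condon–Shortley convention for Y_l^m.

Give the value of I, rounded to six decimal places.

-0.233597

Checks pass: Σm=0; 6 even; l₃=2∈[2,4].
(2·3+1)(2·1+1)(2·2+1) = 105
Δ: 2! 4! 0! / 7! → 1/105
sum: t=1:−1/4 = -1/4
3j²(3 1 2; 0 0 0) = Δ·Π!·Σ² = 3/35  (sign -1)
sum: t=1:−1/6 = -1/6
3j²(3 1 2; 1 0 -1) = Δ·Π!·Σ² = 8/105  (sign +1)
combine: 4πI² = 105·3/35·8/105 = 24/35
take √, sign -1: I = -0.23359668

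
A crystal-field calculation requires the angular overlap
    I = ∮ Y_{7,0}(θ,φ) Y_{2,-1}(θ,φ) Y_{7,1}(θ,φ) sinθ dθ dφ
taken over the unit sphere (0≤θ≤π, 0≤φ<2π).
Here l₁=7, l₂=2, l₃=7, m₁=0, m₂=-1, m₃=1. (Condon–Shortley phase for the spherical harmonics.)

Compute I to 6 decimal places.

-0.026159

m-sum 0 ✓  L=16 even ✓  5≤7≤9 ✓
Π(2lᵢ+1) = 15×5×15 = 1125
triangle coeff Δ(7,2,7) = 1/185640
Σ_t [0,2]: t=0:+1/2419200 t=1:−1/518400 t=2:+1/2419200 = -1/907200
(3j)²=56/3315 [(7 2 7; 0 0 0)], sign=+1
Σ_t [0,1]: t=0:+1/1209600 t=1:−1/1036800 = -1/7257600
(3j)²=1/2210 [(7 2 7; 0 -1 1)], sign=-1
⇒ 4πI² = 420/48841
I = (-1)√(420/48841/(4π)) = -0.02615938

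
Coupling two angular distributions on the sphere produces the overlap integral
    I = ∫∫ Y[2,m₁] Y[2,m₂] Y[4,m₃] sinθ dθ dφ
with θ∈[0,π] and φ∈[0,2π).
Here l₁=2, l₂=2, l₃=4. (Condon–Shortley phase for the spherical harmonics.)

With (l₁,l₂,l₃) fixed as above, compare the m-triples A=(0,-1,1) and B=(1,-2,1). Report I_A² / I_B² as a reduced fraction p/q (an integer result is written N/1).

Shared (l₁,l₂,l₃)=(2,2,4): N and (l;000)² cancel in I_A²/I_B².
A: Δ = 0!·4!·4!/9! = 1/630; Racah Σ t=0..0: t=0:+1/24 = 1/24; ⇒ 3j(2 2 4; 0 -1 1)² = 1/21, sgn -1
B: Δ = 0!·4!·4!/9! = 1/630; Racah Σ t=0..0: t=0:+1/144 = 1/144; ⇒ 3j(2 2 4; 1 -2 1)² = 1/126, sgn -1
I_A²/I_B² = (1/21)/(1/126) = 6/1

6/1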